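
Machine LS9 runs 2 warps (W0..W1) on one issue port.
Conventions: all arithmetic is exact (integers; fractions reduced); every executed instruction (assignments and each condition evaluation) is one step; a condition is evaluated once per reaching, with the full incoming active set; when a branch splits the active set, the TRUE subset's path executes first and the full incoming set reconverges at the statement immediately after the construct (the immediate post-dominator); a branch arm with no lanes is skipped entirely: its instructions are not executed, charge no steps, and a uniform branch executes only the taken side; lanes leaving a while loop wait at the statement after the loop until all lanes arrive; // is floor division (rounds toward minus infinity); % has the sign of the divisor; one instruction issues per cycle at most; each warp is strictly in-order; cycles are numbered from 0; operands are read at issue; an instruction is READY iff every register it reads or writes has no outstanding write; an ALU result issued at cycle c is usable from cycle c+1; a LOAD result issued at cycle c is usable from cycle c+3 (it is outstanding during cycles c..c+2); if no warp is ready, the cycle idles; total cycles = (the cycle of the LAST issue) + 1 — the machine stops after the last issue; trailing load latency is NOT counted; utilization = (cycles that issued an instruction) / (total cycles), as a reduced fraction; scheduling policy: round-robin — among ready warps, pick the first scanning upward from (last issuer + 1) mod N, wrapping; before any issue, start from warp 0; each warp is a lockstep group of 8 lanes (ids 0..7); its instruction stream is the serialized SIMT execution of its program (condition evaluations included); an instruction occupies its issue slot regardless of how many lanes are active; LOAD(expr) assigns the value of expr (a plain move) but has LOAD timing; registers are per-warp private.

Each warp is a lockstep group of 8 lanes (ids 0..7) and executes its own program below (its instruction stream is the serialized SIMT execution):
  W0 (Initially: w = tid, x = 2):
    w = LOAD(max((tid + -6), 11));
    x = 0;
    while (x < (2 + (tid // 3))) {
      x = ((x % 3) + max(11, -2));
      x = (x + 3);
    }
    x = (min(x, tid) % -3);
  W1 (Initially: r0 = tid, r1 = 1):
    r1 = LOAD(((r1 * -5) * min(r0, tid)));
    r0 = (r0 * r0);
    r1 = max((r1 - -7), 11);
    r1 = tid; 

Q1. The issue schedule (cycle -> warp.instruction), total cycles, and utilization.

cycle 0: W0.I0
cycle 1: W1.I0
cycle 2: W0.I1
cycle 3: W1.I1
cycle 4: W0.I2
cycle 5: W1.I2
cycle 6: W0.I3
cycle 7: W1.I3
cycle 8: W0.I4
cycle 9: W0.I5
cycle 10: W0.I6

Answer: 11 cycles, utilization 1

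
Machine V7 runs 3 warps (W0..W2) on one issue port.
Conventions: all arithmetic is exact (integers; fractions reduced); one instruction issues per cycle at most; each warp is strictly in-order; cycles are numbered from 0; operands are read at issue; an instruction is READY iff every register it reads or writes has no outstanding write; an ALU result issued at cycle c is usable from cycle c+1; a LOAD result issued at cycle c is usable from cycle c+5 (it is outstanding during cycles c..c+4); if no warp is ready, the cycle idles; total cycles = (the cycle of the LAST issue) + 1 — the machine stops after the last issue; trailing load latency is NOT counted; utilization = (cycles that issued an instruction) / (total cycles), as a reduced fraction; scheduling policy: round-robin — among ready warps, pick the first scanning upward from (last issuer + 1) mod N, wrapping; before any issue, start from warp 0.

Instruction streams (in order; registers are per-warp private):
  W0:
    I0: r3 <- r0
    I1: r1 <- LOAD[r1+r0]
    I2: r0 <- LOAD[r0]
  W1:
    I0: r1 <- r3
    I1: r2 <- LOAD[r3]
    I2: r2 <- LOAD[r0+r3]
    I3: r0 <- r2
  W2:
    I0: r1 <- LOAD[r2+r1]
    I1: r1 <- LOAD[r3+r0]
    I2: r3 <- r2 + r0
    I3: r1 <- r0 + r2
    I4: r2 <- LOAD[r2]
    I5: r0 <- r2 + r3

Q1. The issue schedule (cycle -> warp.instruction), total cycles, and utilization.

cycle 0: W0.I0
cycle 1: W1.I0
cycle 2: W2.I0
cycle 3: W0.I1
cycle 4: W1.I1
cycle 5: W0.I2
cycle 6: idle
cycle 7: W2.I1
cycle 8: W2.I2
cycle 9: W1.I2
cycle 10: idle
cycle 11: idle
cycle 12: W2.I3
cycle 13: W2.I4
cycle 14: W1.I3
cycle 15: idle
cycle 16: idle
cycle 17: idle
cycle 18: W2.I5

Answer: 19 cycles, utilization 13/19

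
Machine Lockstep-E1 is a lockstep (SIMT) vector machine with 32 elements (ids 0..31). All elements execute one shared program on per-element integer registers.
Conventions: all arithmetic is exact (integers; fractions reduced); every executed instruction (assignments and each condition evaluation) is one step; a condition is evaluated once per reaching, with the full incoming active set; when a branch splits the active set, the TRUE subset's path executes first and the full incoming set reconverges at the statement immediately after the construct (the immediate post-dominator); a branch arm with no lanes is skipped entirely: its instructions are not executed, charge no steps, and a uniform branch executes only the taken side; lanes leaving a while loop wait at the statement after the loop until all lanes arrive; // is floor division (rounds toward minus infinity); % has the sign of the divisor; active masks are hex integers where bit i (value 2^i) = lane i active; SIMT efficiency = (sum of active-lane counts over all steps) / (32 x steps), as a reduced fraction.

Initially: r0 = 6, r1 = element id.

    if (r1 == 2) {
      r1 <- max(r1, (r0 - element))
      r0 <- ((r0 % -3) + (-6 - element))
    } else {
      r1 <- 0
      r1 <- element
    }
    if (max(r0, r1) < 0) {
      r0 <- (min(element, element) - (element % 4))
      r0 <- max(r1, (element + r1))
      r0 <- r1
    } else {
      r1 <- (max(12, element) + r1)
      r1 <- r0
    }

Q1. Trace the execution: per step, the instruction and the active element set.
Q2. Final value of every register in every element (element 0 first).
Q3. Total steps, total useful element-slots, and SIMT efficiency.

step 0: eval (r1 == 2)               0xffffffff
step 1: r1 <- max(r1, (r0 - element)) 0x00000004
step 2: r0 <- ((r0 % -3) + (-6 - element)) 0x00000004
step 3: r1 <- 0                      0xfffffffb
step 4: r1 <- element                0xfffffffb
step 5: eval (max(r0, r1) < 0)       0xffffffff
step 6: r1 <- (max(12, element) + r1) 0xffffffff
step 7: r1 <- r0                     0xffffffff

Answer: 8 steps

r0: 6,6,-8,6,6,6,6,6,6,6,6,6,6,6,6,6,6,6,6,6,6,6,6,6,6,6,6,6,6,6,6,6
r1: 6,6,-8,6,6,6,6,6,6,6,6,6,6,6,6,6,6,6,6,6,6,6,6,6,6,6,6,6,6,6,6,6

steps = 8; useful = 192; efficiency = 192/256 = 3/4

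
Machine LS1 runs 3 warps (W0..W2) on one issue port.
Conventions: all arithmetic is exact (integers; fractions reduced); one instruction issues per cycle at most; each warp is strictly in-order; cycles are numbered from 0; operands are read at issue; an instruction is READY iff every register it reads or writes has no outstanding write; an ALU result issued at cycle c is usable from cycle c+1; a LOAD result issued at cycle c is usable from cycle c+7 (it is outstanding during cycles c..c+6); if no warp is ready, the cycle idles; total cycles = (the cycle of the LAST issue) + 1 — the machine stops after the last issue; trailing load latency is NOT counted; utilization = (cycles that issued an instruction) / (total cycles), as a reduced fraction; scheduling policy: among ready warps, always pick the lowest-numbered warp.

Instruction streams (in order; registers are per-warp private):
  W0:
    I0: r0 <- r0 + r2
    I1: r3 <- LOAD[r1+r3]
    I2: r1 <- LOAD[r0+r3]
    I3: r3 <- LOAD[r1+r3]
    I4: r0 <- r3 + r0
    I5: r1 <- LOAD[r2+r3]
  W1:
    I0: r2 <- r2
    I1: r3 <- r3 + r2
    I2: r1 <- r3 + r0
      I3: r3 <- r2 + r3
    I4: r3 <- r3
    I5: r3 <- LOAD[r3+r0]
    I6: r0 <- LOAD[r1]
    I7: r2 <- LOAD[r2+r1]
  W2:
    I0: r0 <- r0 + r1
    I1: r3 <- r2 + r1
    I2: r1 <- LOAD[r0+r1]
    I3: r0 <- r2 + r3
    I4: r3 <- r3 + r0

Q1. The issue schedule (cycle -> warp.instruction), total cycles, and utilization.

cycle 0: W0.I0
cycle 1: W0.I1
cycle 2: W1.I0
cycle 3: W1.I1
cycle 4: W1.I2
cycle 5: W1.I3
cycle 6: W1.I4
cycle 7: W1.I5
cycle 8: W0.I2
cycle 9: W1.I6
cycle 10: W1.I7
cycle 11: W2.I0
cycle 12: W2.I1
cycle 13: W2.I2
cycle 14: W2.I3
cycle 15: W0.I3
cycle 16: W2.I4
cycle 17: idle
cycle 18: idle
cycle 19: idle
cycle 20: idle
cycle 21: idle
cycle 22: W0.I4
cycle 23: W0.I5

Answer: 24 cycles, utilization 19/24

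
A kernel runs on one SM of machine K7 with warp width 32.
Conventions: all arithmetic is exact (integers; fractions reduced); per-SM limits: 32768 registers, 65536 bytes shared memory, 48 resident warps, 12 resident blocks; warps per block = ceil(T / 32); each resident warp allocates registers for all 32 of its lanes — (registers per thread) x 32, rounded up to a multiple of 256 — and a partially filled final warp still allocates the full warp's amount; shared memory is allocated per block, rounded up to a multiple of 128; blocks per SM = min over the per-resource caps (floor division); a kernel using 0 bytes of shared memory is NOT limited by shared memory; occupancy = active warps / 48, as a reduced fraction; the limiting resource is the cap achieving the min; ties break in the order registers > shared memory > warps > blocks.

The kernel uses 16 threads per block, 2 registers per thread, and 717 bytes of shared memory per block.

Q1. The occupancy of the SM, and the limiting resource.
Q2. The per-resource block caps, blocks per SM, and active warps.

Answer: occupancy 1/4, limited by blocks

registers: 128 blocks
shared memory: 85 blocks
warps: 48 blocks
blocks: 12 blocks

Answer: 12 blocks, 12 active warps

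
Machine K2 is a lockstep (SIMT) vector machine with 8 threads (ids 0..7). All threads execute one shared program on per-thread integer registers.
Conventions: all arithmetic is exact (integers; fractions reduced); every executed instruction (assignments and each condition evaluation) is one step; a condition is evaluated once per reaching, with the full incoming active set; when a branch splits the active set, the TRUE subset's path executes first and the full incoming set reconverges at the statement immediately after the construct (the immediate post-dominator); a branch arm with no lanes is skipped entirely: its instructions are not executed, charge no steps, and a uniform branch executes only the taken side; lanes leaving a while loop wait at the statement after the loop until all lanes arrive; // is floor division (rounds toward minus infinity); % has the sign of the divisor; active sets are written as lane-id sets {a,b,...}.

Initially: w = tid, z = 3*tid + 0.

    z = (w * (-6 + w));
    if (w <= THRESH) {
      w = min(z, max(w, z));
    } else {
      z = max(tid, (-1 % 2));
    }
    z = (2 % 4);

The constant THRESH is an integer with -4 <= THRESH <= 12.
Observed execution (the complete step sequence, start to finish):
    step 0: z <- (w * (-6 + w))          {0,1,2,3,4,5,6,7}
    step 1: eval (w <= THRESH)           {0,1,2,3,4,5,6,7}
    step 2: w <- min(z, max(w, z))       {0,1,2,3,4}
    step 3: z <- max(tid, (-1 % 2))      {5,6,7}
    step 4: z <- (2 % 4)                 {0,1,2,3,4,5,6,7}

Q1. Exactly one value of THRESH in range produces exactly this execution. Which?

Answer: THRESH = 4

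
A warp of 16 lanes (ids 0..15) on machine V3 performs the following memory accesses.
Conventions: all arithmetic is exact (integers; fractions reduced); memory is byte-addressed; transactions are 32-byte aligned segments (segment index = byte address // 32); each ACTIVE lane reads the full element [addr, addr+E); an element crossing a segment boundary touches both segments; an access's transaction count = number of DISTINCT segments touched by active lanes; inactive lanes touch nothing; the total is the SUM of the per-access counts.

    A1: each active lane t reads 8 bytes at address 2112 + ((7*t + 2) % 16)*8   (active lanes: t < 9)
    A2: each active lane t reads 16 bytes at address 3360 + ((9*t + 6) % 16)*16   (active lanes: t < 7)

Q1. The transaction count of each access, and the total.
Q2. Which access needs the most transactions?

A1: 4 transactions
A2: 7 transactions

Answer: 4,7; total 11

Answer: A2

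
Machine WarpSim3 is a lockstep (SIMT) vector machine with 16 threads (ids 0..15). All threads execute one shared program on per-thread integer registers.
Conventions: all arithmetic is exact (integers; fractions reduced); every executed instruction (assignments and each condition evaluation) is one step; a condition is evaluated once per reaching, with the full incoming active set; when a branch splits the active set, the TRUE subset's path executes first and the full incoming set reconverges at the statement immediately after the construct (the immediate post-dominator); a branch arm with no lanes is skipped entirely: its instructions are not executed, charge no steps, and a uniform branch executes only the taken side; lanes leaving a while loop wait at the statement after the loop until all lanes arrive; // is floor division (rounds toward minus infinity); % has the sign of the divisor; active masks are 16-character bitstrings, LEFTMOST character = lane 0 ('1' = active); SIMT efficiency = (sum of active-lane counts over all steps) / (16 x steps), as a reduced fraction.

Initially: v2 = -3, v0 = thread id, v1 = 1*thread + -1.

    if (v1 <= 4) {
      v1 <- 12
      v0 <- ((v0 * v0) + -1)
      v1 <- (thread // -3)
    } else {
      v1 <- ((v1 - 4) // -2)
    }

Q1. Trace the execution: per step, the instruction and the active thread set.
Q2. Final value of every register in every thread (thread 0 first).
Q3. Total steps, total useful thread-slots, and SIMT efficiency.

step 0: eval (v1 <= 4)               1111111111111111
step 1: v1 <- 12                     1111110000000000
step 2: v0 <- ((v0 * v0) + -1)       1111110000000000
step 3: v1 <- (thread // -3)         1111110000000000
step 4: v1 <- ((v1 - 4) // -2)       0000001111111111

Answer: 5 steps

v2: -3,-3,-3,-3,-3,-3,-3,-3,-3,-3,-3,-3,-3,-3,-3,-3
v0: -1,0,3,8,15,24,6,7,8,9,10,11,12,13,14,15
v1: 0,-1,-1,-1,-2,-2,-1,-1,-2,-2,-3,-3,-4,-4,-5,-5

steps = 5; useful = 44; efficiency = 44/80 = 11/20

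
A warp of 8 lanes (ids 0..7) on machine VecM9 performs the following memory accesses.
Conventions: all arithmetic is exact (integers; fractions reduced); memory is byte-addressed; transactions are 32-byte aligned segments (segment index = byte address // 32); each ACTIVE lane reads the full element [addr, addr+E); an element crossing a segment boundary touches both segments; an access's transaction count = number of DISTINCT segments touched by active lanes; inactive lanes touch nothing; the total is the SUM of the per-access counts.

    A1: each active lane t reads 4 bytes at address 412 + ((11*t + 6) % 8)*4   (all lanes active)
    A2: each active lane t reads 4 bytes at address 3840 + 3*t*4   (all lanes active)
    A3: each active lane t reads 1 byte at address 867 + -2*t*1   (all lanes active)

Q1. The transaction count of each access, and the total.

A1: 2 transactions
A2: 3 transactions
A3: 2 transactions

Answer: 2,3,2; total 7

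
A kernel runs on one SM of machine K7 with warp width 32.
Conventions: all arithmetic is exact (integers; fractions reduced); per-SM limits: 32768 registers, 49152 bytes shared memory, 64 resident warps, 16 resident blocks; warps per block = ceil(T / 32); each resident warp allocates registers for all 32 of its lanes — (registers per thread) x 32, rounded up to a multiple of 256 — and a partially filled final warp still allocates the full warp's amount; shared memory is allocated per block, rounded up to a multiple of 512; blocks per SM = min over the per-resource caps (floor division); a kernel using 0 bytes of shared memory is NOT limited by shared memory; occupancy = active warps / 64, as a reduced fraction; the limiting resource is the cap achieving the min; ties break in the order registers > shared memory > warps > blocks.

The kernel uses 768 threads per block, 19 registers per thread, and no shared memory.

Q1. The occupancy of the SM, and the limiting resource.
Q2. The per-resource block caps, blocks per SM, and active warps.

Answer: occupancy 3/8, limited by registers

registers: 1 block
shared memory: no limit (kernel uses none)
warps: 2 blocks
blocks: 16 blocks

Answer: 1 block, 24 active warps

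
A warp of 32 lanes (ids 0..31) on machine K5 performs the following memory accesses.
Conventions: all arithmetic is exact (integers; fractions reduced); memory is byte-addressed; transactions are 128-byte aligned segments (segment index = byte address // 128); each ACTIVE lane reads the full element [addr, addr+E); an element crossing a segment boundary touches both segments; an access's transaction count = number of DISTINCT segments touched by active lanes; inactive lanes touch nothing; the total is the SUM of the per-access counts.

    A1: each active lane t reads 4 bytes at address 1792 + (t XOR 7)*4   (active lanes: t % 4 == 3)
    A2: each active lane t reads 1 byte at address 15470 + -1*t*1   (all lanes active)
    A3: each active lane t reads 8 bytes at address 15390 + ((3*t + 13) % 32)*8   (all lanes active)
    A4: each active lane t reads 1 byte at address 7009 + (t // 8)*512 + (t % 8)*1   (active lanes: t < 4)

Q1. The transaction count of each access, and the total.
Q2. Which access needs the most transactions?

A1: 1 transaction
A2: 1 transaction
A3: 3 transactions
A4: 1 transaction

Answer: 1,1,3,1; total 6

Answer: A3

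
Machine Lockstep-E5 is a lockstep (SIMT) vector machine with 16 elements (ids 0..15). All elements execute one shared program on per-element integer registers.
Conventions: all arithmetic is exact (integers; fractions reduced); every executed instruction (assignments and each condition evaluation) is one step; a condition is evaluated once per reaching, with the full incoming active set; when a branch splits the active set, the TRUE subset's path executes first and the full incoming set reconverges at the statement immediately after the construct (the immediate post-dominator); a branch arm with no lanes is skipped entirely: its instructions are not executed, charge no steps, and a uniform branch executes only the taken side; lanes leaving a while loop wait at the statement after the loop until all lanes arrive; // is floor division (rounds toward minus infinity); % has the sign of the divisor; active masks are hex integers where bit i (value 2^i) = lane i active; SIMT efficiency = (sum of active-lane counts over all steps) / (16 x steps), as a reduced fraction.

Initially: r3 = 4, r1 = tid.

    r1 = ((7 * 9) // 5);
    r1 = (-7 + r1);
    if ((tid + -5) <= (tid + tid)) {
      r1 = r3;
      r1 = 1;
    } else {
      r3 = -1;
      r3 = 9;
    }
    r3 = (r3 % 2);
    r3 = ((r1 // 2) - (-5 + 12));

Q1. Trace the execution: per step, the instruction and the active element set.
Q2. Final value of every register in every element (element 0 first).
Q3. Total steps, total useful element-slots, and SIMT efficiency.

step 0: r1 <- ((7 * 9) // 5)         0xffff
step 1: r1 <- (-7 + r1)              0xffff
step 2: eval ((tid + -5) <= (tid + tid)) 0xffff
step 3: r1 <- r3                     0xffff
step 4: r1 <- 1                      0xffff
step 5: r3 <- (r3 % 2)               0xffff
step 6: r3 <- ((r1 // 2) - (-5 + 12)) 0xffff

Answer: 7 steps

r3: -7,-7,-7,-7,-7,-7,-7,-7,-7,-7,-7,-7,-7,-7,-7,-7
r1: 1,1,1,1,1,1,1,1,1,1,1,1,1,1,1,1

steps = 7; useful = 112; efficiency = 112/112 = 1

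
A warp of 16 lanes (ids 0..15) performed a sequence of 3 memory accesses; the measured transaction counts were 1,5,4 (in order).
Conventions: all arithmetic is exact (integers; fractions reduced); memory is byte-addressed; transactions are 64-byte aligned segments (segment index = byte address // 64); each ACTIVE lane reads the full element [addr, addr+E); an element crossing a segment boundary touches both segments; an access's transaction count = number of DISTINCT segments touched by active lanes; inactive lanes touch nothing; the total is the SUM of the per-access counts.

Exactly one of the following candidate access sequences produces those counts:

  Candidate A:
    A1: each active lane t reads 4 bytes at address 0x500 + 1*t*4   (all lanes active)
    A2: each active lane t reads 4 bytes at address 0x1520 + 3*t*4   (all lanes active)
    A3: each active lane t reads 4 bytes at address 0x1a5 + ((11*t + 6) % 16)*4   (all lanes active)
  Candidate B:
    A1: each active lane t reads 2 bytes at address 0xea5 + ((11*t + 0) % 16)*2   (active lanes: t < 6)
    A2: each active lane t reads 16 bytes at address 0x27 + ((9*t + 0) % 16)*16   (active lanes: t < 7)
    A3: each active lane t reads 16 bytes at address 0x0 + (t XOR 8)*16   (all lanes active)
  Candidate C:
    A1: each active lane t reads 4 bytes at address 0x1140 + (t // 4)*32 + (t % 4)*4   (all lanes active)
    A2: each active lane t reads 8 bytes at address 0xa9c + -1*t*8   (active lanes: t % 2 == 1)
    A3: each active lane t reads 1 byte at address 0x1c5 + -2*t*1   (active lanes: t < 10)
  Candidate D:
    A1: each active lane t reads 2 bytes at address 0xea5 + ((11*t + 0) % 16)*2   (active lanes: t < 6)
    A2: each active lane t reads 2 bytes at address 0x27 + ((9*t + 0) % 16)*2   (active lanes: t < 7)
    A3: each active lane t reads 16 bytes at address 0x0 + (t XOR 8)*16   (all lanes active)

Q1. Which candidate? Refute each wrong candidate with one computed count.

A: A2 gives 4 transactions, not 5
C: A1 gives 2 transactions, not 1
D: A2 gives 2 transactions, not 5
B: all counts match (1,5,4)

Answer: B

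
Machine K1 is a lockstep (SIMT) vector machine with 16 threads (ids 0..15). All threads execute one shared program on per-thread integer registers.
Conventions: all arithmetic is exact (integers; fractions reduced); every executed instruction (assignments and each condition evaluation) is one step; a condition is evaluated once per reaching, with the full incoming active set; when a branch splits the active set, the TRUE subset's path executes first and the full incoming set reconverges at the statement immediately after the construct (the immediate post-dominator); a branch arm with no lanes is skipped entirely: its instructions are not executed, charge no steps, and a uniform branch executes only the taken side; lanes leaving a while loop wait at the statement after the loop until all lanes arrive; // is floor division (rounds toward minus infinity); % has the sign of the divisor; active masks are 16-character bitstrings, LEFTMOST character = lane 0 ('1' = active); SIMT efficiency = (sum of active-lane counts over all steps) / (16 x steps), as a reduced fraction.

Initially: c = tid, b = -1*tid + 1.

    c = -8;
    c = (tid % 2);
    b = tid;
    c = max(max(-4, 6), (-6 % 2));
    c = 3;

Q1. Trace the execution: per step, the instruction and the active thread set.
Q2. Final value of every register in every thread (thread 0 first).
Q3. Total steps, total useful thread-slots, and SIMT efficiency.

step 0: c <- -8                      1111111111111111
step 1: c <- (tid % 2)               1111111111111111
step 2: b <- tid                     1111111111111111
step 3: c <- max(max(-4, 6), (-6 % 2)) 1111111111111111
step 4: c <- 3                       1111111111111111

Answer: 5 steps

c: 3,3,3,3,3,3,3,3,3,3,3,3,3,3,3,3
b: 0,1,2,3,4,5,6,7,8,9,10,11,12,13,14,15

steps = 5; useful = 80; efficiency = 80/80 = 1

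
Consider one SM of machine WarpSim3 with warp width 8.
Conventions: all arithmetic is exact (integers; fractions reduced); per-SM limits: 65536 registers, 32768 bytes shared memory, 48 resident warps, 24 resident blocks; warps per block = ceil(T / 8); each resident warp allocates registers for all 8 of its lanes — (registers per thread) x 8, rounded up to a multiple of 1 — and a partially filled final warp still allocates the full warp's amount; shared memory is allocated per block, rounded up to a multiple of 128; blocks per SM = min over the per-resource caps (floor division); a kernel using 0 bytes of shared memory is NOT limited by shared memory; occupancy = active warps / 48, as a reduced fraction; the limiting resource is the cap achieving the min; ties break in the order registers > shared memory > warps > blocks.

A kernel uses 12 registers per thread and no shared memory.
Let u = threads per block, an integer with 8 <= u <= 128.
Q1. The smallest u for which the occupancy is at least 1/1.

Answer: u = 9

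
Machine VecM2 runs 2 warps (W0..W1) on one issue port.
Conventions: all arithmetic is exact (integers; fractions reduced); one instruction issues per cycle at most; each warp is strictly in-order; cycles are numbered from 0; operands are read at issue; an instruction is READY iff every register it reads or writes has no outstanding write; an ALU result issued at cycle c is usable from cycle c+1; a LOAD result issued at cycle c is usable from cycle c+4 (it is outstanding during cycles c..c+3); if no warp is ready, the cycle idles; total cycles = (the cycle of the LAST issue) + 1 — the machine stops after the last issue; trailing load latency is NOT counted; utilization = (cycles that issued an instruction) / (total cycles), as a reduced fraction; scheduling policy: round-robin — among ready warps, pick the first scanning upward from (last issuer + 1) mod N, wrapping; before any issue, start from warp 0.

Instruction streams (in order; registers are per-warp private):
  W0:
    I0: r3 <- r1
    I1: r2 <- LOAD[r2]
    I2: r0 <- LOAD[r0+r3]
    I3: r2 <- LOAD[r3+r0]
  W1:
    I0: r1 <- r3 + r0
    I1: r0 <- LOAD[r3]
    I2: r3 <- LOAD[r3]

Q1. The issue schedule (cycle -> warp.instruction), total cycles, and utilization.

cycle 0: W0.I0
cycle 1: W1.I0
cycle 2: W0.I1
cycle 3: W1.I1
cycle 4: W0.I2
cycle 5: W1.I2
cycle 6: idle
cycle 7: idle
cycle 8: W0.I3

Answer: 9 cycles, utilization 7/9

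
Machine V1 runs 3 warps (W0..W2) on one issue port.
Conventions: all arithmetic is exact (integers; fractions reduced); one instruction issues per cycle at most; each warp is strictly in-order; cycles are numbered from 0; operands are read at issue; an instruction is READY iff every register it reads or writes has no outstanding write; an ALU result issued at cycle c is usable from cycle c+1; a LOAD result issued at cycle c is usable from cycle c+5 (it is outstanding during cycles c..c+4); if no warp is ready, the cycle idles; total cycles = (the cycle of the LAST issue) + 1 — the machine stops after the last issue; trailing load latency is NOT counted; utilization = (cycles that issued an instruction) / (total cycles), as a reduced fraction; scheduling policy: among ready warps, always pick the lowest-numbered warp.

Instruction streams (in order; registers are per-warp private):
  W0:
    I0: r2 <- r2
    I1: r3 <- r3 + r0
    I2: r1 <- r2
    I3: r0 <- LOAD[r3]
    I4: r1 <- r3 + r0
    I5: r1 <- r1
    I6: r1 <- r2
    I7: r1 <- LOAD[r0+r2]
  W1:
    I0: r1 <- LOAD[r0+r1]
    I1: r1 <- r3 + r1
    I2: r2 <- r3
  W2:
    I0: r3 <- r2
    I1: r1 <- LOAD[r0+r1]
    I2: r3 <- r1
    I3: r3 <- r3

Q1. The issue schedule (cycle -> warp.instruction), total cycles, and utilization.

cycle 0: W0.I0
cycle 1: W0.I1
cycle 2: W0.I2
cycle 3: W0.I3
cycle 4: W1.I0
cycle 5: W2.I0
cycle 6: W2.I1
cycle 7: idle
cycle 8: W0.I4
cycle 9: W0.I5
cycle 10: W0.I6
cycle 11: W0.I7
cycle 12: W1.I1
cycle 13: W1.I2
cycle 14: W2.I2
cycle 15: W2.I3

Answer: 16 cycles, utilization 15/16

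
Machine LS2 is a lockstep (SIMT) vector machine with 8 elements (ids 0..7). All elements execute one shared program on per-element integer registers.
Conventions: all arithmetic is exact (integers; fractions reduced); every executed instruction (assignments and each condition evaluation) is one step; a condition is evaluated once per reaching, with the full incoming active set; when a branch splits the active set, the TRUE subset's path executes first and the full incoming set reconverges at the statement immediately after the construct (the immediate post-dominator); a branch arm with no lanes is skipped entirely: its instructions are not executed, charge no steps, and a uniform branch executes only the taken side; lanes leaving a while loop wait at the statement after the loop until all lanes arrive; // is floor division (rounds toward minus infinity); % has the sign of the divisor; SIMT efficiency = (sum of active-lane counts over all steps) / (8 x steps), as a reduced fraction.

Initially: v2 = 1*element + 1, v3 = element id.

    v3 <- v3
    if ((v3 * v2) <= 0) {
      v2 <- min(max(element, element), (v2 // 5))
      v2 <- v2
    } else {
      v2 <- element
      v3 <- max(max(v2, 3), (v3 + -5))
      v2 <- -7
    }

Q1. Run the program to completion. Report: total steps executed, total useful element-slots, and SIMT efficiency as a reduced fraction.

Answer: 7 steps, 39 useful, 39/56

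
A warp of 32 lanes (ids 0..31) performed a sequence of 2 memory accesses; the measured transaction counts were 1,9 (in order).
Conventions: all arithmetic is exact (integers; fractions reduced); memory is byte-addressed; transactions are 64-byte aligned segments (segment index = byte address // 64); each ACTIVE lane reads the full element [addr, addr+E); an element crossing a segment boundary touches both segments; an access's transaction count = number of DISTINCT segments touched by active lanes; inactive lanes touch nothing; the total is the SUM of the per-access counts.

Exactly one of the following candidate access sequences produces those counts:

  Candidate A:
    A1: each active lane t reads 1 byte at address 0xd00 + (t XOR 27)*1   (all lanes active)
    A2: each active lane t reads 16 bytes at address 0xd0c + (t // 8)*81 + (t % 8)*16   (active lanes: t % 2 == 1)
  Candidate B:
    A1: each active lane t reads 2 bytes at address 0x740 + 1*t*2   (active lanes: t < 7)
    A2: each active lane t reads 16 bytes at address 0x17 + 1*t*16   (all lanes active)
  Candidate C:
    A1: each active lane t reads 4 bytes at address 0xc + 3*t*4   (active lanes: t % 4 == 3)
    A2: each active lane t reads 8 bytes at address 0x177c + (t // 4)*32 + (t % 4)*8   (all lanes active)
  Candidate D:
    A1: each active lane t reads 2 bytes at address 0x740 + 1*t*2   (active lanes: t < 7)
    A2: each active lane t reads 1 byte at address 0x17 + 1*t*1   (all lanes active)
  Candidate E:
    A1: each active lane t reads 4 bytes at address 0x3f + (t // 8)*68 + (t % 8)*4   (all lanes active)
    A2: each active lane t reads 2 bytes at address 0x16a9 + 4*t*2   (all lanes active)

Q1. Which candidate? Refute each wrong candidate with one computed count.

A: A2 gives 6 transactions, not 9
C: A1 gives 7 transactions, not 1
D: A2 gives 1 transaction, not 9
E: A1 gives 5 transactions, not 1
B: all counts match (1,9)

Answer: B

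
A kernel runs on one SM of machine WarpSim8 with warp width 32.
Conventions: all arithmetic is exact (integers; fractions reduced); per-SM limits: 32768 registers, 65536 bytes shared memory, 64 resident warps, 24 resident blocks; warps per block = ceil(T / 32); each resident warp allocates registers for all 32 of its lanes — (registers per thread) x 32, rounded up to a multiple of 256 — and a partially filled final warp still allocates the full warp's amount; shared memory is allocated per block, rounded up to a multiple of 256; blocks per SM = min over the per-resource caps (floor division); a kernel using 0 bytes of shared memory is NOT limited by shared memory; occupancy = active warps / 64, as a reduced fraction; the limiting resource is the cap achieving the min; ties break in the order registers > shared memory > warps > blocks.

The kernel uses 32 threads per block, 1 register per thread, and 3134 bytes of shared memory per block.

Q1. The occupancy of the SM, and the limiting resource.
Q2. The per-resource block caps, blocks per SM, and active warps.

Answer: occupancy 19/64, limited by shared memory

registers: 128 blocks
shared memory: 19 blocks
warps: 64 blocks
blocks: 24 blocks

Answer: 19 blocks, 19 active warps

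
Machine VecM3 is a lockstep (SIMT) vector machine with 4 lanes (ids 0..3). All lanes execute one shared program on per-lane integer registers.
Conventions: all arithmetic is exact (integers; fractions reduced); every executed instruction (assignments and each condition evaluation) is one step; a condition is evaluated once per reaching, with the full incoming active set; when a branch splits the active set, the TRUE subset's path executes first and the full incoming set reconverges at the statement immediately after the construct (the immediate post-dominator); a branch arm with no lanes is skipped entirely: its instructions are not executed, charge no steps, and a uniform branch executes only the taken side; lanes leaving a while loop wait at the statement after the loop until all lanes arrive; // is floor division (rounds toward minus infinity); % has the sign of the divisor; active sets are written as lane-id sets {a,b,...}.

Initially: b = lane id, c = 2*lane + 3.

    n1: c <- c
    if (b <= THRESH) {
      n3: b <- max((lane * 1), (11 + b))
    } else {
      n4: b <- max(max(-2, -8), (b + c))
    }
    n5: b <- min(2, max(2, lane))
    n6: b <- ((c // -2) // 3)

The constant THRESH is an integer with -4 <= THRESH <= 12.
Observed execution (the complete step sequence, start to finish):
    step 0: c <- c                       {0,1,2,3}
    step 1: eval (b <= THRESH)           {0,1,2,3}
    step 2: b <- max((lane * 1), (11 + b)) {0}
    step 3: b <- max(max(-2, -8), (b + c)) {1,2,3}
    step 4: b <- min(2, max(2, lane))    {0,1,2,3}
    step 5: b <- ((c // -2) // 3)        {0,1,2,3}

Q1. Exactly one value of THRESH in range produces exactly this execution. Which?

Answer: THRESH = 0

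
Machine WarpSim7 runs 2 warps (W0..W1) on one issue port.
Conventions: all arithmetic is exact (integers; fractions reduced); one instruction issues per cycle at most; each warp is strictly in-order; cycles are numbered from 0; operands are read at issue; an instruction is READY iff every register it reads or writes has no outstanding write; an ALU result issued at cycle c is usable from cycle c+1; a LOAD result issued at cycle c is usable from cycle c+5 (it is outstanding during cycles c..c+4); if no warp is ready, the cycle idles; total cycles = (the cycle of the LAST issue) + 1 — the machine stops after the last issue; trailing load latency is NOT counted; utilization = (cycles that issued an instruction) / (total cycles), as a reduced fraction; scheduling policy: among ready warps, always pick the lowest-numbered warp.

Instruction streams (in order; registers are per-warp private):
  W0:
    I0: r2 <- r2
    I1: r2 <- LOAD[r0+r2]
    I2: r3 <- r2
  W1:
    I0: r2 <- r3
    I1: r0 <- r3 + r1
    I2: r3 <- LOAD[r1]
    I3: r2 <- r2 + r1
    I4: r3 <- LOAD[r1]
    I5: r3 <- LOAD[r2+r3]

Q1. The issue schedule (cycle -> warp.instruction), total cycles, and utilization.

cycle 0: W0.I0
cycle 1: W0.I1
cycle 2: W1.I0
cycle 3: W1.I1
cycle 4: W1.I2
cycle 5: W1.I3
cycle 6: W0.I2
cycle 7: idle
cycle 8: idle
cycle 9: W1.I4
cycle 10: idle
cycle 11: idle
cycle 12: idle
cycle 13: idle
cycle 14: W1.I5

Answer: 15 cycles, utilization 3/5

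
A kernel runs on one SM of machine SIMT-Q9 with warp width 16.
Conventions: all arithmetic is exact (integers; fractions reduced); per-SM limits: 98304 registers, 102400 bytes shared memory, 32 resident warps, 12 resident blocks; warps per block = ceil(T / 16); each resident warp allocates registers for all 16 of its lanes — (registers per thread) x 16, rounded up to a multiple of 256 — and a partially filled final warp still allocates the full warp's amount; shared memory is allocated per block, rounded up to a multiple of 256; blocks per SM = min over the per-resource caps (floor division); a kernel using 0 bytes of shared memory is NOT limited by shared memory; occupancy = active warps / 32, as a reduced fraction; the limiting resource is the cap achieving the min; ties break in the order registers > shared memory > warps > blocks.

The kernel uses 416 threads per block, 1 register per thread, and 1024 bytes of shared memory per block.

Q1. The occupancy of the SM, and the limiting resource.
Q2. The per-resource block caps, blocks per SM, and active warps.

Answer: occupancy 13/16, limited by warps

registers: 14 blocks
shared memory: 100 blocks
warps: 1 block
blocks: 12 blocks

Answer: 1 block, 26 active warps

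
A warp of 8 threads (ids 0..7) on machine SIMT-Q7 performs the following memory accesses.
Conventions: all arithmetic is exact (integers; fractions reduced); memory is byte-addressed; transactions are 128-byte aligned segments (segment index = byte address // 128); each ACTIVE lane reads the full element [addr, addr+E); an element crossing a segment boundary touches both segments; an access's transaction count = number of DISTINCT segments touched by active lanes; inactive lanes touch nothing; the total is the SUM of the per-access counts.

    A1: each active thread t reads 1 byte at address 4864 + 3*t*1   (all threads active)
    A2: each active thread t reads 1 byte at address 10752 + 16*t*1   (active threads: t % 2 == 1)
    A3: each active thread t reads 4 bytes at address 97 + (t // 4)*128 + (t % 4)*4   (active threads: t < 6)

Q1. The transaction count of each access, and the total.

A1: 1 transaction
A2: 1 transaction
A3: 2 transactions

Answer: 1,1,2; total 4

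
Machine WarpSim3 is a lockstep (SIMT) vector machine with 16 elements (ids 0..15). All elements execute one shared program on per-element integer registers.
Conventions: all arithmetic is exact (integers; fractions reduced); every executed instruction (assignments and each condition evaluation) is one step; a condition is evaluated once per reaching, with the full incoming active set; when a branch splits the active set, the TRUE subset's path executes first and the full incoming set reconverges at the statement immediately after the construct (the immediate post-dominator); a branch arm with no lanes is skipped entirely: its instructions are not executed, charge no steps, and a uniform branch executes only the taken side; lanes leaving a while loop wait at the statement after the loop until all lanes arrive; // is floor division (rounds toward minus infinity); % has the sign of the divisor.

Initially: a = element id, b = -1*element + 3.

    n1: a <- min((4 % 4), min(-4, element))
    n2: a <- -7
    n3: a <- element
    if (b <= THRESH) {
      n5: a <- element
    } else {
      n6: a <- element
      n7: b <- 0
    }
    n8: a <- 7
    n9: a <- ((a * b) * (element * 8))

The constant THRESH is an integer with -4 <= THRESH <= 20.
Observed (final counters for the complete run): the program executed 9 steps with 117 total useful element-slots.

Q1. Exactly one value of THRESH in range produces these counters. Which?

Answer: THRESH = -2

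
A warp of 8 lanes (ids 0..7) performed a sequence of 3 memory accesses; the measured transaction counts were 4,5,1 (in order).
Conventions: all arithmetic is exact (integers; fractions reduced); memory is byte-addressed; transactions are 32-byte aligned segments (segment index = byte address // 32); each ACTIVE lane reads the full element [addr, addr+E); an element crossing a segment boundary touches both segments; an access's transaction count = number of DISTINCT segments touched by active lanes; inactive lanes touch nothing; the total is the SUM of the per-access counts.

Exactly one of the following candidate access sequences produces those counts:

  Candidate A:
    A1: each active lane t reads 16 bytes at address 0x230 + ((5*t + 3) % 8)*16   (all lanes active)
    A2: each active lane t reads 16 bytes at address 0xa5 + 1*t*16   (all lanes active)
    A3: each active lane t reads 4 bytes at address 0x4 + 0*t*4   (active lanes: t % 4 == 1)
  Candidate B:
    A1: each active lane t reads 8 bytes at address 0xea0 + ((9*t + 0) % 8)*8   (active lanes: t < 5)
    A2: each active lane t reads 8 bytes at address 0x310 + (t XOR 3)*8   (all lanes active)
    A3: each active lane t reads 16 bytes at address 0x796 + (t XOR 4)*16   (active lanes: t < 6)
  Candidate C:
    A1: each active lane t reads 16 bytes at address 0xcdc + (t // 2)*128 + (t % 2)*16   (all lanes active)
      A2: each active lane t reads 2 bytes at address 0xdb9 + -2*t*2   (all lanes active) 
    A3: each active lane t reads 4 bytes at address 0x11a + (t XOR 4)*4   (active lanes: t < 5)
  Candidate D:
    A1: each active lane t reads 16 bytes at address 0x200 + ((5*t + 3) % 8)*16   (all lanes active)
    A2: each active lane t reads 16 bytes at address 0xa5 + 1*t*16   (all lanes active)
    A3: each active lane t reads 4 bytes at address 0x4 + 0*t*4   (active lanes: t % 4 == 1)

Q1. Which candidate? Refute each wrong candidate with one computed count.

A: A1 gives 5 transactions, not 4
B: A1 gives 2 transactions, not 4
C: A1 gives 8 transactions, not 4
D: all counts match (4,5,1)

Answer: D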